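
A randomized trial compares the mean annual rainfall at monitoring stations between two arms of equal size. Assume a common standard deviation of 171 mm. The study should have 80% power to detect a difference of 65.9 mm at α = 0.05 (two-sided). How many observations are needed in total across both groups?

212 total

For two equal groups, n per group = 2·((z_{α/2} + z_β)·σ/δ)².
z_{α/2} = 1.960; z_β = 0.842 (power 80%).
n = 2 × (2.802 × 171 / 65.9)² = 2 × 52.86 = 105.72
Round up: n = 106 per group.
Total across both groups: 2 × 106 = 212.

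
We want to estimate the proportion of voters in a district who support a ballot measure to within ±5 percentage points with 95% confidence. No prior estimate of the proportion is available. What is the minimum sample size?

For a proportion with margin E = 0.05 at 95% confidence, z = 1.960.
With no prior estimate, use p = 0.5, which maximizes p(1−p) at 0.25.
n = 0.25 × (z/E)² = 0.25 × (1.960/0.05)² = 384.16
Round up: n = 385.

n = 385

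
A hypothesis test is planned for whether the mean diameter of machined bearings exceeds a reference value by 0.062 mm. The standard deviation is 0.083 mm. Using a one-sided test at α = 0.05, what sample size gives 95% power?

20

For a one-sample z-test, n = ((z_α + z_β)·σ/δ)².
z_α = 1.645 (one-sided α = 0.05); z_β = 1.645 (power 95% → β = 0.05).
n = (3.290 × 0.083 / 0.062)² = 19.40
Round up: n = 20.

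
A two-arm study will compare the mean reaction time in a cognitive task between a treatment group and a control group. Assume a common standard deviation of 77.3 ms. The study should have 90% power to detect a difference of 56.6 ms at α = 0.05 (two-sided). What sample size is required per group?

For two equal groups, n per group = 2·((z_{α/2} + z_β)·σ/δ)².
z_{α/2} = 1.960; z_β = 1.282 (power 90%).
n = 2 × (3.242 × 77.3 / 56.6)² = 2 × 19.60 = 39.20
Round up: n = 40 per group.

40 per group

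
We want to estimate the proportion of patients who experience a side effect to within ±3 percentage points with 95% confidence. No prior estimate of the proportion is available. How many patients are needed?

For a proportion with margin E = 0.03 at 95% confidence, z = 1.960.
With no prior estimate, use p = 0.5, which maximizes p(1−p) at 0.25.
n = 0.25 × (z/E)² = 0.25 × (1.960/0.03)² = 1067.11
Round up: n = 1068.

1068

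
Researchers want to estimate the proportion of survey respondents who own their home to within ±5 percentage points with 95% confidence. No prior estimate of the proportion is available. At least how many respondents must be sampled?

For a proportion with margin E = 0.05 at 95% confidence, z = 1.960.
With no prior estimate, use p = 0.5, which maximizes p(1−p) at 0.25.
n = 0.25 × (z/E)² = 0.25 × (1.960/0.05)² = 384.16
Round up: n = 385.

n = 385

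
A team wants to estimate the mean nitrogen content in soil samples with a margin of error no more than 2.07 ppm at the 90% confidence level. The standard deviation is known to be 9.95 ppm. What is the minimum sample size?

63

For a mean, the margin of error is E = z·σ/√n, so n = (zσ/E)².
At 90% confidence, z = 1.645.
n = (1.645 × 9.95 / 2.07)² = 62.52
Round up: n = 63.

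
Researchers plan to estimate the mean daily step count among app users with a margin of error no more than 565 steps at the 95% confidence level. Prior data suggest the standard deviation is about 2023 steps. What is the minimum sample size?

50

For a mean, the margin of error is E = z·σ/√n, so n = (zσ/E)².
At 95% confidence, z = 1.960.
n = (1.960 × 2023 / 565)² = 49.25
Round up: n = 50.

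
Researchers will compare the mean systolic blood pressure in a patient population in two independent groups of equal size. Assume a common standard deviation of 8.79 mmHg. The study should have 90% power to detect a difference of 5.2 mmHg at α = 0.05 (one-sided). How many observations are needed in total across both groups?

98 total

For two equal groups, n per group = 2·((z_α + z_β)·σ/δ)².
z_α = 1.645; z_β = 1.282 (power 90%).
n = 2 × (2.927 × 8.79 / 5.2)² = 2 × 24.48 = 48.96
Round up: n = 49 per group.
Total across both groups: 2 × 49 = 98.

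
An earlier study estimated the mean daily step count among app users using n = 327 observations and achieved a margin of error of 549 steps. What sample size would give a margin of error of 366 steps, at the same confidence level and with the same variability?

n = 736

Margin of error scales as 1/√n, so n₂ = n₁·(E₁/E₂)².
n₂ = 327 × (549/366)² = 327 × 2.25 = 735.75
Round up: n₂ = 736.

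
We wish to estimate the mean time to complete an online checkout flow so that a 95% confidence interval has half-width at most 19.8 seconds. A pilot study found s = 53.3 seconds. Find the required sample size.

n = 28

For a mean, the margin of error is E = z·σ/√n, so n = (zσ/E)².
At 95% confidence, z = 1.960.
n = (1.960 × 53.3 / 19.8)² = 27.84
Round up: n = 28.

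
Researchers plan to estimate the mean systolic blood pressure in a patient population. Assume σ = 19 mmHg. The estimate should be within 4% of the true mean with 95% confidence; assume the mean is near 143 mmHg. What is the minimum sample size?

43

For a mean, the margin of error is E = z·σ/√n, so n = (zσ/E)².
At 95% confidence, z = 1.960.
E = 4% of 143 = 5.72 mmHg.
n = (1.960 × 19 / 5.72)² = 42.39
Round up: n = 43.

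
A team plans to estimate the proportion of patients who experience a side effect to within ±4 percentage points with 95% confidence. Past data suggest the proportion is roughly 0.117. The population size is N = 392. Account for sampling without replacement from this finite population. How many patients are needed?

For a proportion with margin E = 0.04 at 95% confidence, z = 1.960.
n = p̂(1−p̂)(z/E)² = 0.117 × 0.883 × (1.960/0.04)² = 248.05 — call this n₀.
Finite-population correction with N = 392: n = n₀ / (1 + (n₀−1)/N) = 248.05 / 1.63 = 152.18
Round up: n = 153.

153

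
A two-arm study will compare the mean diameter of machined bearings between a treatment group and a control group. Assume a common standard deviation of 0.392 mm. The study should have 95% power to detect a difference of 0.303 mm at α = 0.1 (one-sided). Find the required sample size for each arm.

29 per group

For two equal groups, n per group = 2·((z_α + z_β)·σ/δ)².
z_α = 1.282; z_β = 1.645 (power 95%).
n = 2 × (2.927 × 0.392 / 0.303)² = 2 × 14.34 = 28.68
Round up: n = 29 per group.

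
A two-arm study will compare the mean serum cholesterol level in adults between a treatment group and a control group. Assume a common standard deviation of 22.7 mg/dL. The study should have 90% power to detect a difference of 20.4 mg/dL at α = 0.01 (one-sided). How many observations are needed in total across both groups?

For two equal groups, n per group = 2·((z_α + z_β)·σ/δ)².
z_α = 2.326; z_β = 1.282 (power 90%).
n = 2 × (3.608 × 22.7 / 20.4)² = 2 × 16.12 = 32.24
Round up: n = 33 per group.
Total across both groups: 2 × 33 = 66.

66 total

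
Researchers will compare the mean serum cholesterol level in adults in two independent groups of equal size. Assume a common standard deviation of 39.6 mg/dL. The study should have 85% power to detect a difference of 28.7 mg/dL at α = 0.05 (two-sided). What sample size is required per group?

35 per group

For two equal groups, n per group = 2·((z_{α/2} + z_β)·σ/δ)².
z_{α/2} = 1.960; z_β = 1.036 (power 85%).
n = 2 × (2.996 × 39.6 / 28.7)² = 2 × 17.09 = 34.18
Round up: n = 35 per group.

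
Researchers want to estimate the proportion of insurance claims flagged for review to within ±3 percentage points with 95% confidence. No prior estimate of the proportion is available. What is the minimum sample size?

For a proportion with margin E = 0.03 at 95% confidence, z = 1.960.
With no prior estimate, use p = 0.5, which maximizes p(1−p) at 0.25.
n = 0.25 × (z/E)² = 0.25 × (1.960/0.03)² = 1067.11
Round up: n = 1068.

1068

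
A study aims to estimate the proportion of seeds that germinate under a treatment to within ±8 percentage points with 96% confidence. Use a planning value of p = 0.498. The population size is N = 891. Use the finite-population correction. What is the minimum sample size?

140

For a proportion with margin E = 0.08 at 96% confidence, z = 2.054.
n = p̂(1−p̂)(z/E)² = 0.498 × 0.502 × (2.054/0.08)² = 164.80 — call this n₀.
Finite-population correction with N = 891: n = n₀ / (1 + (n₀−1)/N) = 164.80 / 1.184 = 139.19
Round up: n = 140.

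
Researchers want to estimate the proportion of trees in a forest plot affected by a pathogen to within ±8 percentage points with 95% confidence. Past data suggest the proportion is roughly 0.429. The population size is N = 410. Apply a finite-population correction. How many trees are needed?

109

For a proportion with margin E = 0.08 at 95% confidence, z = 1.960.
n = p̂(1−p̂)(z/E)² = 0.429 × 0.571 × (1.960/0.08)² = 147.04 — call this n₀.
Finite-population correction with N = 410: n = n₀ / (1 + (n₀−1)/N) = 147.04 / 1.356 = 108.44
Round up: n = 109.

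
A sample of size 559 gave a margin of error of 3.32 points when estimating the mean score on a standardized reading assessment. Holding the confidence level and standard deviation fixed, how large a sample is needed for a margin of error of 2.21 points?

1262

Margin of error scales as 1/√n, so n₂ = n₁·(E₁/E₂)².
n₂ = 559 × (3.32/2.21)² = 559 × 2.257 = 1261.66
Round up: n₂ = 1262.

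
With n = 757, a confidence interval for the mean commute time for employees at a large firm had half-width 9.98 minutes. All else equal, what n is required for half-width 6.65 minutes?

Margin of error scales as 1/√n, so n₂ = n₁·(E₁/E₂)².
n₂ = 757 × (9.98/6.65)² = 757 × 2.252 = 1704.76
Round up: n₂ = 1705.

1705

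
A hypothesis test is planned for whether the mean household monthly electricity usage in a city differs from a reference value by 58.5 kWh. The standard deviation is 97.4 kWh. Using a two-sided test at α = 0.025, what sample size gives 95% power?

n = 42

For a one-sample z-test, n = ((z_{α/2} + z_β)·σ/δ)².
z_{α/2} = 2.241 (two-sided α = 0.025); z_β = 1.645 (power 95% → β = 0.05).
n = (3.886 × 97.4 / 58.5)² = 41.86
Round up: n = 42.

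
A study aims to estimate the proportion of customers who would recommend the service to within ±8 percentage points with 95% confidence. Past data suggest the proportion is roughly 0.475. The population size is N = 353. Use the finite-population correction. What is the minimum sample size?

For a proportion with margin E = 0.08 at 95% confidence, z = 1.960.
n = p̂(1−p̂)(z/E)² = 0.475 × 0.525 × (1.960/0.08)² = 149.69 — call this n₀.
Finite-population correction with N = 353: n = n₀ / (1 + (n₀−1)/N) = 149.69 / 1.421 = 105.34
Round up: n = 106.

106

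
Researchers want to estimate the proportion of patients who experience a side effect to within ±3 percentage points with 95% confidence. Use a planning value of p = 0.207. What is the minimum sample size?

701

For a proportion with margin E = 0.03 at 95% confidence, z = 1.960.
n = p̂(1−p̂)(z/E)² = 0.207 × 0.793 × (1.960/0.03)² = 700.67
Round up: n = 701.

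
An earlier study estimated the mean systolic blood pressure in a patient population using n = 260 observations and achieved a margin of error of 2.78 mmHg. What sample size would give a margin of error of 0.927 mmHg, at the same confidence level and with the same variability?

Margin of error scales as 1/√n, so n₂ = n₁·(E₁/E₂)².
n₂ = 260 × (2.78/0.927)² = 260 × 8.994 = 2338.44
Round up: n₂ = 2339.

n = 2339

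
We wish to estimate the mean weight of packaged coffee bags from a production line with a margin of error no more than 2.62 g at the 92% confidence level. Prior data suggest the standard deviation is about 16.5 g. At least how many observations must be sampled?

122

For a mean, the margin of error is E = z·σ/√n, so n = (zσ/E)².
At 92% confidence, z = 1.751.
n = (1.751 × 16.5 / 2.62)² = 121.60
Round up: n = 122.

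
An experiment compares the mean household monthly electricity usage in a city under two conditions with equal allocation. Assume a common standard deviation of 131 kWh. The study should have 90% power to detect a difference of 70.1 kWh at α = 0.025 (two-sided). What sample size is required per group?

For two equal groups, n per group = 2·((z_{α/2} + z_β)·σ/δ)².
z_{α/2} = 2.241; z_β = 1.282 (power 90%).
n = 2 × (3.523 × 131 / 70.1)² = 2 × 43.34 = 86.68
Round up: n = 87 per group.

87 per group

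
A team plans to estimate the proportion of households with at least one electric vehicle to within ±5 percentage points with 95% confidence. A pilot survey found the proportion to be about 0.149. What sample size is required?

For a proportion with margin E = 0.05 at 95% confidence, z = 1.960.
n = p̂(1−p̂)(z/E)² = 0.149 × 0.851 × (1.960/0.05)² = 194.84
Round up: n = 195.

195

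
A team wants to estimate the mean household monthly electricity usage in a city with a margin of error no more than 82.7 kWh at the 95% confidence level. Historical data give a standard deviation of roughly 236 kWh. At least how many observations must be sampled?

32

For a mean, the margin of error is E = z·σ/√n, so n = (zσ/E)².
At 95% confidence, z = 1.960.
n = (1.960 × 236 / 82.7)² = 31.28
Round up: n = 32.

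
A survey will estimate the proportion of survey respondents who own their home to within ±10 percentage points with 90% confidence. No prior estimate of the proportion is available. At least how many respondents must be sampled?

68

For a proportion with margin E = 0.1 at 90% confidence, z = 1.645.
With no prior estimate, use p = 0.5, which maximizes p(1−p) at 0.25.
n = 0.25 × (z/E)² = 0.25 × (1.645/0.1)² = 67.65
Round up: n = 68.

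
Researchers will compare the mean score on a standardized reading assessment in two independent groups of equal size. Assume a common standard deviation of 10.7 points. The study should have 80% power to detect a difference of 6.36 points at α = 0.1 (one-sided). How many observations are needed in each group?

For two equal groups, n per group = 2·((z_α + z_β)·σ/δ)².
z_α = 1.282; z_β = 0.842 (power 80%).
n = 2 × (2.124 × 10.7 / 6.36)² = 2 × 12.77 = 25.54
Round up: n = 26 per group.

26 per group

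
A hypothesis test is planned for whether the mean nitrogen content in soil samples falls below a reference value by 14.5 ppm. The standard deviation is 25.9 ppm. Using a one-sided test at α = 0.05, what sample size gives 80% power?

For a one-sample z-test, n = ((z_α + z_β)·σ/δ)².
z_α = 1.645 (one-sided α = 0.05); z_β = 0.842 (power 80% → β = 0.2).
n = (2.487 × 25.9 / 14.5)² = 19.73
Round up: n = 20.

n = 20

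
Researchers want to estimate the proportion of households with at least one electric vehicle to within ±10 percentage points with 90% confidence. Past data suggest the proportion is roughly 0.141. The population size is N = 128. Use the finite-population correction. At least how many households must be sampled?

n = 27

For a proportion with margin E = 0.1 at 90% confidence, z = 1.645.
n = p̂(1−p̂)(z/E)² = 0.141 × 0.859 × (1.645/0.1)² = 32.78 — call this n₀.
Finite-population correction with N = 128: n = n₀ / (1 + (n₀−1)/N) = 32.78 / 1.248 = 26.27
Round up: n = 27.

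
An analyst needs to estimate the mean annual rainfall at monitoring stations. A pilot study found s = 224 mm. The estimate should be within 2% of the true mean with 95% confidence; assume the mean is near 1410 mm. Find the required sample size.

For a mean, the margin of error is E = z·σ/√n, so n = (zσ/E)².
At 95% confidence, z = 1.960.
E = 2% of 1410 = 28.2 mm.
n = (1.960 × 224 / 28.2)² = 242.39
Round up: n = 243.

n = 243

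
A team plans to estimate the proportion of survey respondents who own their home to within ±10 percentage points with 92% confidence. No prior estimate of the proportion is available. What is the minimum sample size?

For a proportion with margin E = 0.1 at 92% confidence, z = 1.751.
With no prior estimate, use p = 0.5, which maximizes p(1−p) at 0.25.
n = 0.25 × (z/E)² = 0.25 × (1.751/0.1)² = 76.65
Round up: n = 77.

n = 77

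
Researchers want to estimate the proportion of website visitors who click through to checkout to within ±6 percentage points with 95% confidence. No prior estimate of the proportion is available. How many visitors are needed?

For a proportion with margin E = 0.06 at 95% confidence, z = 1.960.
With no prior estimate, use p = 0.5, which maximizes p(1−p) at 0.25.
n = 0.25 × (z/E)² = 0.25 × (1.960/0.06)² = 266.78
Round up: n = 267.

n = 267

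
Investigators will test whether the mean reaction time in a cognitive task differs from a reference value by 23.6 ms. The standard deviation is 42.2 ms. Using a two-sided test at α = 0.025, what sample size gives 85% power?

For a one-sample z-test, n = ((z_{α/2} + z_β)·σ/δ)².
z_{α/2} = 2.241 (two-sided α = 0.025); z_β = 1.036 (power 85% → β = 0.15).
n = (3.277 × 42.2 / 23.6)² = 34.34
Round up: n = 35.

35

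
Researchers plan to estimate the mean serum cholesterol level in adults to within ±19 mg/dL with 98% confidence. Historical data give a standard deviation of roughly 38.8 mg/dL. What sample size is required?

23

For a mean, the margin of error is E = z·σ/√n, so n = (zσ/E)².
At 98% confidence, z = 2.326.
n = (2.326 × 38.8 / 19)² = 22.56
Round up: n = 23.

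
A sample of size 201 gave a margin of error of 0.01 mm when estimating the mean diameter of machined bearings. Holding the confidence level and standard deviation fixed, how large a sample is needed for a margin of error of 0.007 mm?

411

Margin of error scales as 1/√n, so n₂ = n₁·(E₁/E₂)².
n₂ = 201 × (0.01/0.007)² = 201 × 2.041 = 410.24
Round up: n₂ = 411.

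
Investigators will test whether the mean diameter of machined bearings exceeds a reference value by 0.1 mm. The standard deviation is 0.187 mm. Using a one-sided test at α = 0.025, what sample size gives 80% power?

28

For a one-sample z-test, n = ((z_α + z_β)·σ/δ)².
z_α = 1.960 (one-sided α = 0.025); z_β = 0.842 (power 80% → β = 0.2).
n = (2.802 × 0.187 / 0.1)² = 27.45
Round up: n = 28.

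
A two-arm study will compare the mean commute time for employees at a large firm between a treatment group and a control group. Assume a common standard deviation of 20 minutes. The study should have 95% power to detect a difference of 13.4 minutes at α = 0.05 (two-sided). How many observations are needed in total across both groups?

116 total

For two equal groups, n per group = 2·((z_{α/2} + z_β)·σ/δ)².
z_{α/2} = 1.960; z_β = 1.645 (power 95%).
n = 2 × (3.605 × 20 / 13.4)² = 2 × 28.95 = 57.90
Round up: n = 58 per group.
Total across both groups: 2 × 58 = 116.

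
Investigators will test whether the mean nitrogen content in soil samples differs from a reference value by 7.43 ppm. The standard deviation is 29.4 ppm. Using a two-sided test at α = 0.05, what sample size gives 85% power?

n = 141

For a one-sample z-test, n = ((z_{α/2} + z_β)·σ/δ)².
z_{α/2} = 1.960 (two-sided α = 0.05); z_β = 1.036 (power 85% → β = 0.15).
n = (2.996 × 29.4 / 7.43)² = 140.54
Round up: n = 141.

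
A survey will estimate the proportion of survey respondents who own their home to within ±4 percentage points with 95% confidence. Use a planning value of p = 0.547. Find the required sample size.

For a proportion with margin E = 0.04 at 95% confidence, z = 1.960.
n = p̂(1−p̂)(z/E)² = 0.547 × 0.453 × (1.960/0.04)² = 594.95
Round up: n = 595.

n = 595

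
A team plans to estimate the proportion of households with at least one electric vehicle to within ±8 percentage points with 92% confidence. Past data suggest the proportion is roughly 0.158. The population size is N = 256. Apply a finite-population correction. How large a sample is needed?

52

For a proportion with margin E = 0.08 at 92% confidence, z = 1.751.
n = p̂(1−p̂)(z/E)² = 0.158 × 0.842 × (1.751/0.08)² = 63.73 — call this n₀.
Finite-population correction with N = 256: n = n₀ / (1 + (n₀−1)/N) = 63.73 / 1.245 = 51.19
Round up: n = 52.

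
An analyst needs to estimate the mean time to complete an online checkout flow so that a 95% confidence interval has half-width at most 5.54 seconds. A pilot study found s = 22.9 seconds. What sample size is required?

For a mean, the margin of error is E = z·σ/√n, so n = (zσ/E)².
At 95% confidence, z = 1.960.
n = (1.960 × 22.9 / 5.54)² = 65.64
Round up: n = 66.

n = 66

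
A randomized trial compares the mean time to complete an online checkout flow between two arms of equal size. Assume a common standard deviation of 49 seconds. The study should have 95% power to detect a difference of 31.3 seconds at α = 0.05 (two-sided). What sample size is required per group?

64 per group

For two equal groups, n per group = 2·((z_{α/2} + z_β)·σ/δ)².
z_{α/2} = 1.960; z_β = 1.645 (power 95%).
n = 2 × (3.605 × 49 / 31.3)² = 2 × 31.85 = 63.70
Round up: n = 64 per group.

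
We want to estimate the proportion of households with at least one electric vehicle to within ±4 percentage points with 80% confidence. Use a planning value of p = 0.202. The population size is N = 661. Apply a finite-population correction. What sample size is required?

133

For a proportion with margin E = 0.04 at 80% confidence, z = 1.282.
n = p̂(1−p̂)(z/E)² = 0.202 × 0.798 × (1.282/0.04)² = 165.58 — call this n₀.
Finite-population correction with N = 661: n = n₀ / (1 + (n₀−1)/N) = 165.58 / 1.249 = 132.57
Round up: n = 133.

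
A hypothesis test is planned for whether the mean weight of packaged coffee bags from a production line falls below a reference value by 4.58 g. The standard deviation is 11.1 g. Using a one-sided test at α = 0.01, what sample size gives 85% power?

67

For a one-sample z-test, n = ((z_α + z_β)·σ/δ)².
z_α = 2.326 (one-sided α = 0.01); z_β = 1.036 (power 85% → β = 0.15).
n = (3.362 × 11.1 / 4.58)² = 66.39
Round up: n = 67.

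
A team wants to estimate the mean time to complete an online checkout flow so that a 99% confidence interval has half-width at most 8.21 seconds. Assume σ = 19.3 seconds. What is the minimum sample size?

37

For a mean, the margin of error is E = z·σ/√n, so n = (zσ/E)².
At 99% confidence, z = 2.576.
n = (2.576 × 19.3 / 8.21)² = 36.67
Round up: n = 37.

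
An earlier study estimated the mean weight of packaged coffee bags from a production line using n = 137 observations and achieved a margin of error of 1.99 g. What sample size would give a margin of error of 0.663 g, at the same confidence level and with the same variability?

1235

Margin of error scales as 1/√n, so n₂ = n₁·(E₁/E₂)².
n₂ = 137 × (1.99/0.663)² = 137 × 9.009 = 1234.23
Round up: n₂ = 1235.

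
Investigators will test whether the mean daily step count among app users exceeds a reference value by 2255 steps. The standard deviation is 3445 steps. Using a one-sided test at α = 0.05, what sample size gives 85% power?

n = 17

For a one-sample z-test, n = ((z_α + z_β)·σ/δ)².
z_α = 1.645 (one-sided α = 0.05); z_β = 1.036 (power 85% → β = 0.15).
n = (2.681 × 3445 / 2255)² = 16.78
Round up: n = 17.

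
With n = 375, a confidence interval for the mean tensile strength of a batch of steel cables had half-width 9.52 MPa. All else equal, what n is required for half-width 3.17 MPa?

Margin of error scales as 1/√n, so n₂ = n₁·(E₁/E₂)².
n₂ = 375 × (9.52/3.17)² = 375 × 9.019 = 3382.12
Round up: n₂ = 3383.

3383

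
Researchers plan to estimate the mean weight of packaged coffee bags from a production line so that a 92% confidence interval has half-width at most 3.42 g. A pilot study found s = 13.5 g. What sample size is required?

For a mean, the margin of error is E = z·σ/√n, so n = (zσ/E)².
At 92% confidence, z = 1.751.
n = (1.751 × 13.5 / 3.42)² = 47.77
Round up: n = 48.

48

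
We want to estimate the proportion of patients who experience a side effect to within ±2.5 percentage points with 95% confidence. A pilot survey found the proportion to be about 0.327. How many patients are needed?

For a proportion with margin E = 0.025 at 95% confidence, z = 1.960.
n = p̂(1−p̂)(z/E)² = 0.327 × 0.673 × (1.960/0.025)² = 1352.68
Round up: n = 1353.

1353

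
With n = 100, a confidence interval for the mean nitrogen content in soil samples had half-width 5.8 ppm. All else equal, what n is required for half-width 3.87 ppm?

n = 225

Margin of error scales as 1/√n, so n₂ = n₁·(E₁/E₂)².
n₂ = 100 × (5.8/3.87)² = 100 × 2.246 = 224.60
Round up: n₂ = 225.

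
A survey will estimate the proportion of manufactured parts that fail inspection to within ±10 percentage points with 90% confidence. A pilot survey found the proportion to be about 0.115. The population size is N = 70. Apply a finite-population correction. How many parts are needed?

For a proportion with margin E = 0.1 at 90% confidence, z = 1.645.
n = p̂(1−p̂)(z/E)² = 0.115 × 0.885 × (1.645/0.1)² = 27.54 — call this n₀.
Finite-population correction with N = 70: n = n₀ / (1 + (n₀−1)/N) = 27.54 / 1.379 = 19.97
Round up: n = 20.

n = 20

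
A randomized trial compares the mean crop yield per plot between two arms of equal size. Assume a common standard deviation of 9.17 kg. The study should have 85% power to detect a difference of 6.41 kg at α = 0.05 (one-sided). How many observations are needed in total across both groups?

60 total

For two equal groups, n per group = 2·((z_α + z_β)·σ/δ)².
z_α = 1.645; z_β = 1.036 (power 85%).
n = 2 × (2.681 × 9.17 / 6.41)² = 2 × 14.71 = 29.42
Round up: n = 30 per group.
Total across both groups: 2 × 30 = 60.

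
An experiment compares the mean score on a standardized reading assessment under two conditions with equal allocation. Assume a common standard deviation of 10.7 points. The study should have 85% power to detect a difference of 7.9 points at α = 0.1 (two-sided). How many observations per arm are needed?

27 per group

For two equal groups, n per group = 2·((z_{α/2} + z_β)·σ/δ)².
z_{α/2} = 1.645; z_β = 1.036 (power 85%).
n = 2 × (2.681 × 10.7 / 7.9)² = 2 × 13.19 = 26.38
Round up: n = 27 per group.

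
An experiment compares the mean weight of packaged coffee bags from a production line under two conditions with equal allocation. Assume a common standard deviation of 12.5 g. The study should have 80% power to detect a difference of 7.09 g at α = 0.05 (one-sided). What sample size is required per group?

39 per group

For two equal groups, n per group = 2·((z_α + z_β)·σ/δ)².
z_α = 1.645; z_β = 0.842 (power 80%).
n = 2 × (2.487 × 12.5 / 7.09)² = 2 × 19.23 = 38.46
Round up: n = 39 per group.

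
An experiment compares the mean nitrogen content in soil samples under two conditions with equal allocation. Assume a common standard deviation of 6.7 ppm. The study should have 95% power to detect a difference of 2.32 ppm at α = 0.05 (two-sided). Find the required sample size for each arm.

217 per group

For two equal groups, n per group = 2·((z_{α/2} + z_β)·σ/δ)².
z_{α/2} = 1.960; z_β = 1.645 (power 95%).
n = 2 × (3.605 × 6.7 / 2.32)² = 2 × 108.39 = 216.78
Round up: n = 217 per group.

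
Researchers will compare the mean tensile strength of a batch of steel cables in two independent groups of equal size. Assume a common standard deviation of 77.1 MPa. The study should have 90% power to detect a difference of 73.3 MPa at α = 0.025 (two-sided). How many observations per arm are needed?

28 per group

For two equal groups, n per group = 2·((z_{α/2} + z_β)·σ/δ)².
z_{α/2} = 2.241; z_β = 1.282 (power 90%).
n = 2 × (3.523 × 77.1 / 73.3)² = 2 × 13.73 = 27.46
Round up: n = 28 per group.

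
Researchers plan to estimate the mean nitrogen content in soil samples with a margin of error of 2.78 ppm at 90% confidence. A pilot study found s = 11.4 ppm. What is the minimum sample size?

For a mean, the margin of error is E = z·σ/√n, so n = (zσ/E)².
At 90% confidence, z = 1.645.
n = (1.645 × 11.4 / 2.78)² = 45.50
Round up: n = 46.

46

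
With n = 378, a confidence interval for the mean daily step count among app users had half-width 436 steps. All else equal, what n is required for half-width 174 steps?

Margin of error scales as 1/√n, so n₂ = n₁·(E₁/E₂)².
n₂ = 378 × (436/174)² = 378 × 6.279 = 2373.46
Round up: n₂ = 2374.

2374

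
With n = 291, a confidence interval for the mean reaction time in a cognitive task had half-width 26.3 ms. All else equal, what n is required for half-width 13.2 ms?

1156

Margin of error scales as 1/√n, so n₂ = n₁·(E₁/E₂)².
n₂ = 291 × (26.3/13.2)² = 291 × 3.97 = 1155.27
Round up: n₂ = 1156.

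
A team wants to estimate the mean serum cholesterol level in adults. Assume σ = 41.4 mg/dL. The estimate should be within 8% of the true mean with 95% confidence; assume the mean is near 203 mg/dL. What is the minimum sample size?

n = 25

For a mean, the margin of error is E = z·σ/√n, so n = (zσ/E)².
At 95% confidence, z = 1.960.
E = 8% of 203 = 16.24 mg/dL.
n = (1.960 × 41.4 / 16.24)² = 24.97
Round up: n = 25.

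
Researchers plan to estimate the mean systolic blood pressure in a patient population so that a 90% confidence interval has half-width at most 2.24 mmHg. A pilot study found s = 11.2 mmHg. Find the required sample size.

For a mean, the margin of error is E = z·σ/√n, so n = (zσ/E)².
At 90% confidence, z = 1.645.
n = (1.645 × 11.2 / 2.24)² = 67.65
Round up: n = 68.

68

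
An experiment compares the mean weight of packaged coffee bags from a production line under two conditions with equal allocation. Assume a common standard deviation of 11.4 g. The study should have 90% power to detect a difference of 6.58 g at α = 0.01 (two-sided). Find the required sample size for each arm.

90 per group

For two equal groups, n per group = 2·((z_{α/2} + z_β)·σ/δ)².
z_{α/2} = 2.576; z_β = 1.282 (power 90%).
n = 2 × (3.858 × 11.4 / 6.58)² = 2 × 44.68 = 89.36
Round up: n = 90 per group.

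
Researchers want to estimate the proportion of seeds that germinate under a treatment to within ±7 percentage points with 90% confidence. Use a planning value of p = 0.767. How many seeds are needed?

For a proportion with margin E = 0.07 at 90% confidence, z = 1.645.
n = p̂(1−p̂)(z/E)² = 0.767 × 0.233 × (1.645/0.07)² = 98.69
Round up: n = 99.

n = 99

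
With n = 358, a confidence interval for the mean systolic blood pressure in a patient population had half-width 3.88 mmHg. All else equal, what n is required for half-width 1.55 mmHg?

Margin of error scales as 1/√n, so n₂ = n₁·(E₁/E₂)².
n₂ = 358 × (3.88/1.55)² = 358 × 6.266 = 2243.23
Round up: n₂ = 2244.

n = 2244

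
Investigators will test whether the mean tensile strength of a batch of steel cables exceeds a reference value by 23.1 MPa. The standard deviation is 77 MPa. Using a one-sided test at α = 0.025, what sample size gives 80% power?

For a one-sample z-test, n = ((z_α + z_β)·σ/δ)².
z_α = 1.960 (one-sided α = 0.025); z_β = 0.842 (power 80% → β = 0.2).
n = (2.802 × 77 / 23.1)² = 87.24
Round up: n = 88.

88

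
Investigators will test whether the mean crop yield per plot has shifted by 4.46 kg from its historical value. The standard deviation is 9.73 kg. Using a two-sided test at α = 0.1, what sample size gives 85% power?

For a one-sample z-test, n = ((z_{α/2} + z_β)·σ/δ)².
z_{α/2} = 1.645 (two-sided α = 0.1); z_β = 1.036 (power 85% → β = 0.15).
n = (2.681 × 9.73 / 4.46)² = 34.21
Round up: n = 35.

35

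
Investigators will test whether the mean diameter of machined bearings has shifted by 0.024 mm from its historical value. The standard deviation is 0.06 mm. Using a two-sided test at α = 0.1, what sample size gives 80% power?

39

For a one-sample z-test, n = ((z_{α/2} + z_β)·σ/δ)².
z_{α/2} = 1.645 (two-sided α = 0.1); z_β = 0.842 (power 80% → β = 0.2).
n = (2.487 × 0.06 / 0.024)² = 38.66
Round up: n = 39.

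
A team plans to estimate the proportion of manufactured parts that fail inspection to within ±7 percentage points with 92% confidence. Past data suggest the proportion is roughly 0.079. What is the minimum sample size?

For a proportion with margin E = 0.07 at 92% confidence, z = 1.751.
n = p̂(1−p̂)(z/E)² = 0.079 × 0.921 × (1.751/0.07)² = 45.53
Round up: n = 46.

46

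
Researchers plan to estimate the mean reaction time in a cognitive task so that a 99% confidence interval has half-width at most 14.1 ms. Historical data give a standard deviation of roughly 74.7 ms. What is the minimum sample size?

For a mean, the margin of error is E = z·σ/√n, so n = (zσ/E)².
At 99% confidence, z = 2.576.
n = (2.576 × 74.7 / 14.1)² = 186.25
Round up: n = 187.

n = 187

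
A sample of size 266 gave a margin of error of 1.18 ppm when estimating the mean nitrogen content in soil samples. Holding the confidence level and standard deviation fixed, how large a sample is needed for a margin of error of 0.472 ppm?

n = 1663

Margin of error scales as 1/√n, so n₂ = n₁·(E₁/E₂)².
n₂ = 266 × (1.18/0.472)² = 266 × 6.25 = 1662.50
Round up: n₂ = 1663.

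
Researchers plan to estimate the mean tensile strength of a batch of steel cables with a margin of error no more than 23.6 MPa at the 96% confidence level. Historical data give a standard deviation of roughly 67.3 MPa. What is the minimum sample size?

35

For a mean, the margin of error is E = z·σ/√n, so n = (zσ/E)².
At 96% confidence, z = 2.054.
n = (2.054 × 67.3 / 23.6)² = 34.31
Round up: n = 35.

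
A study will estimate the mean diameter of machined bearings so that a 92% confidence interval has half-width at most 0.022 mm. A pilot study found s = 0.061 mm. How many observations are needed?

For a mean, the margin of error is E = z·σ/√n, so n = (zσ/E)².
At 92% confidence, z = 1.751.
n = (1.751 × 0.061 / 0.022)² = 23.57
Round up: n = 24.

24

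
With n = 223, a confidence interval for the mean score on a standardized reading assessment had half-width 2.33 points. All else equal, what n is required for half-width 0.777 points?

Margin of error scales as 1/√n, so n₂ = n₁·(E₁/E₂)².
n₂ = 223 × (2.33/0.777)² = 223 × 8.992 = 2005.22
Round up: n₂ = 2006.

2006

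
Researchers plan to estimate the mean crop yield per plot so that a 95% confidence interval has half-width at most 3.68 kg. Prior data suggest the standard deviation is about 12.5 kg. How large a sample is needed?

n = 45

For a mean, the margin of error is E = z·σ/√n, so n = (zσ/E)².
At 95% confidence, z = 1.960.
n = (1.960 × 12.5 / 3.68)² = 44.32
Round up: n = 45.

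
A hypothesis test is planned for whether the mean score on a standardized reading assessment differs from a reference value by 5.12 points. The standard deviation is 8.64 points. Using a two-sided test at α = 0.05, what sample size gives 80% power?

For a one-sample z-test, n = ((z_{α/2} + z_β)·σ/δ)².
z_{α/2} = 1.960 (two-sided α = 0.05); z_β = 0.842 (power 80% → β = 0.2).
n = (2.802 × 8.64 / 5.12)² = 22.36
Round up: n = 23.

23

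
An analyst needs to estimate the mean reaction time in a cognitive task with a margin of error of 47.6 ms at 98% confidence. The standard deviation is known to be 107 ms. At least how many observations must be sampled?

n = 28

For a mean, the margin of error is E = z·σ/√n, so n = (zσ/E)².
At 98% confidence, z = 2.326.
n = (2.326 × 107 / 47.6)² = 27.34
Round up: n = 28.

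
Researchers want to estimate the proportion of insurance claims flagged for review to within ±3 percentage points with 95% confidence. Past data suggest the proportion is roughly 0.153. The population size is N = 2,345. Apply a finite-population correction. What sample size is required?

For a proportion with margin E = 0.03 at 95% confidence, z = 1.960.
n = p̂(1−p̂)(z/E)² = 0.153 × 0.847 × (1.960/0.03)² = 553.15 — call this n₀.
Finite-population correction with N = 2,345: n = n₀ / (1 + (n₀−1)/N) = 553.15 / 1.235 = 447.89
Round up: n = 448.

448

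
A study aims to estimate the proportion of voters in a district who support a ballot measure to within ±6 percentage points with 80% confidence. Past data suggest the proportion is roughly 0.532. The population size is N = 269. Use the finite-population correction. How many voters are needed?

81

For a proportion with margin E = 0.06 at 80% confidence, z = 1.282.
n = p̂(1−p̂)(z/E)² = 0.532 × 0.468 × (1.282/0.06)² = 113.67 — call this n₀.
Finite-population correction with N = 269: n = n₀ / (1 + (n₀−1)/N) = 113.67 / 1.419 = 80.11
Round up: n = 81.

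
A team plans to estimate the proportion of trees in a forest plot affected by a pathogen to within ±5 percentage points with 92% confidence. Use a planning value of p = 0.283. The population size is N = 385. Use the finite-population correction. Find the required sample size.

For a proportion with margin E = 0.05 at 92% confidence, z = 1.751.
n = p̂(1−p̂)(z/E)² = 0.283 × 0.717 × (1.751/0.05)² = 248.85 — call this n₀.
Finite-population correction with N = 385: n = n₀ / (1 + (n₀−1)/N) = 248.85 / 1.644 = 151.37
Round up: n = 152.

n = 152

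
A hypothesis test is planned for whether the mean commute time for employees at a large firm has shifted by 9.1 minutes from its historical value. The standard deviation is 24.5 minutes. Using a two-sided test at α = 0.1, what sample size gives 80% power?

For a one-sample z-test, n = ((z_{α/2} + z_β)·σ/δ)².
z_{α/2} = 1.645 (two-sided α = 0.1); z_β = 0.842 (power 80% → β = 0.2).
n = (2.487 × 24.5 / 9.1)² = 44.83
Round up: n = 45.

n = 45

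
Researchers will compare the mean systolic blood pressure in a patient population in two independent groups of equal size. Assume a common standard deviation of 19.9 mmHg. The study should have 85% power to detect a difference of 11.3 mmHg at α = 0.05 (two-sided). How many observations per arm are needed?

For two equal groups, n per group = 2·((z_{α/2} + z_β)·σ/δ)².
z_{α/2} = 1.960; z_β = 1.036 (power 85%).
n = 2 × (2.996 × 19.9 / 11.3)² = 2 × 27.84 = 55.68
Round up: n = 56 per group.

56 per group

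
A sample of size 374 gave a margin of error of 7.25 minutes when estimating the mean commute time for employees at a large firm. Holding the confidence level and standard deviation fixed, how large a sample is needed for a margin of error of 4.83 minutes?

Margin of error scales as 1/√n, so n₂ = n₁·(E₁/E₂)².
n₂ = 374 × (7.25/4.83)² = 374 × 2.253 = 842.62
Round up: n₂ = 843.

843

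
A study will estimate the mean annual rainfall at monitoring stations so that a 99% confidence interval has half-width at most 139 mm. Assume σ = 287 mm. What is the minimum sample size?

For a mean, the margin of error is E = z·σ/√n, so n = (zσ/E)².
At 99% confidence, z = 2.576.
n = (2.576 × 287 / 139)² = 28.29
Round up: n = 29.

n = 29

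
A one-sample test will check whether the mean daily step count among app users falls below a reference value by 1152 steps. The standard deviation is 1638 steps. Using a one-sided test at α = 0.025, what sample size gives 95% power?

For a one-sample z-test, n = ((z_α + z_β)·σ/δ)².
z_α = 1.960 (one-sided α = 0.025); z_β = 1.645 (power 95% → β = 0.05).
n = (3.605 × 1638 / 1152)² = 26.27
Round up: n = 27.

27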